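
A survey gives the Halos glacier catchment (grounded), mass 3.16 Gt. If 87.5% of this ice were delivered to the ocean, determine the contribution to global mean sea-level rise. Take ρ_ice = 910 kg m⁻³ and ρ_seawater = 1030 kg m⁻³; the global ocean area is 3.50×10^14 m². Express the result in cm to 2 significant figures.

Halos: 0.875 × 3.16 Gt = 2.765×10^12 kg; dividing by ρ_w = 1030 kg m⁻³ gives 2.684×10^9 m³ of water.
Spread over 3.50×10^14 m² of ocean, Δh = 2.684×10^9 / 3.50×10^14 = 7.67×10^-6 m = 7.7×10^-4 cm.

≈ 7.7×10^-4 cm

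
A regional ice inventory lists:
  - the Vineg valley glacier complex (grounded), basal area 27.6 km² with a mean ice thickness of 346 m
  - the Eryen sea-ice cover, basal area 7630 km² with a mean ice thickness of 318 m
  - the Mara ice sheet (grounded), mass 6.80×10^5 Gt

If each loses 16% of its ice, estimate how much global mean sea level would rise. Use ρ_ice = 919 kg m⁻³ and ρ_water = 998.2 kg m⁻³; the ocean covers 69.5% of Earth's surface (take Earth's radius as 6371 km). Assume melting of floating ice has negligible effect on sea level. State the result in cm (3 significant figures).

Vineg: ice volume = 27.6 km² × 346 m = 9.550 km³; 0.16 × 9.550 × (919/998.2) = 1.407 km³ of water.
The Eryen sea-ice cover is floating and already displaces its own weight of water, so its melt adds essentially nothing to sea level.
Mara: 0.16 × 6.80×10^5 Gt = 1.088×10^17 kg; dividing by ρ_w = 998.2 kg m⁻³ gives 1.090×10^14 m³ of water.
Total added water ≈ 1.090×10^14 m³ over 3.54×10^14 m² → Δh = 0.307 m = 30.7 cm.

≈ 30.7 cm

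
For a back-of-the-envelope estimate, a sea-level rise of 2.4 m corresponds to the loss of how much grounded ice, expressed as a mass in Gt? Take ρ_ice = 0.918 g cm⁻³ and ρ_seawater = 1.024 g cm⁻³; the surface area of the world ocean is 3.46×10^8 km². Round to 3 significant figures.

≈ 8.50×10^5 Gt

Required water volume = Δh × A = 2.4 m × 3.46×10^14 m² = 8.304×10^14 m³.
ρ_w = 1.024 g cm⁻³ = 1024 kg m⁻³, so the mass of water = 8.304×10^14 m³ × 1024 kg m⁻³ = 8.503×10^17 kg = 8.50×10^5 Gt (and the same mass of ice, by conservation).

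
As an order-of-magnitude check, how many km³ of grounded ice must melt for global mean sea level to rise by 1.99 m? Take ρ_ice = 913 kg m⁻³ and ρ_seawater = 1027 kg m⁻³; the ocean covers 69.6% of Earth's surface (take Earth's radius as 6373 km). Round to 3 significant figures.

Required water volume = Δh × A = 1.99 m × 3.55×10^14 m² = 7.069×10^14 m³ = 7.069×10^5 km³.
Ice volume = water volume × ρ_w/ρ_ice = 7.069×10^5 × 1027/913 = 7.95×10^5 km³.

≈ 7.95×10^5 km³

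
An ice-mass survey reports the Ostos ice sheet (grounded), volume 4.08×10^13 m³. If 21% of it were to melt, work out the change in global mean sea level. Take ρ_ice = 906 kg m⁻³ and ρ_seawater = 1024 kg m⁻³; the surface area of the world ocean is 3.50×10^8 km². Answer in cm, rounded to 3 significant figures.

≈ 2.17 cm

Ostos: 0.21 × 4.08×10^13 m³ × (906/1024) = 7.581×10^12 m³ of water.
Spread over 3.50×10^14 m² of ocean, Δh = 7.581×10^12 / 3.50×10^14 = 0.0217 m = 2.17 cm.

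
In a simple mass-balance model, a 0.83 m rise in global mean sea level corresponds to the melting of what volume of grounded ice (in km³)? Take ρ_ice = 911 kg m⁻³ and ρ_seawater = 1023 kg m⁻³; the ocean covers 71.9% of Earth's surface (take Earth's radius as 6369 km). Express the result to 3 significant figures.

Required water volume = Δh × A = 0.83 m × 3.67×10^14 m² = 3.042×10^14 m³ = 3.042×10^5 km³.
Ice volume = water volume × ρ_w/ρ_ice = 3.042×10^5 × 1023/911 = 3.42×10^5 km³.

≈ 3.42×10^5 km³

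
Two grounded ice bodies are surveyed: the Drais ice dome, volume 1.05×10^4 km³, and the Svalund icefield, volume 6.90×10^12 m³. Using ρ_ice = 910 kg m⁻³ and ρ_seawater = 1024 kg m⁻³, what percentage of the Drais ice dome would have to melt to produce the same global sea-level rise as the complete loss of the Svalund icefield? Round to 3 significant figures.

Equal sea-level rise means equal mass of meltwater, i.e. equal mass of ice lost.
Ice mass of Svalund: 6.279×10^15 kg; ice mass of Drais: 9.555×10^15 kg.
Fraction required = 6.279×10^15 / 9.555×10^15 = 0.657 → 65.7 %.

≈ 65.7 %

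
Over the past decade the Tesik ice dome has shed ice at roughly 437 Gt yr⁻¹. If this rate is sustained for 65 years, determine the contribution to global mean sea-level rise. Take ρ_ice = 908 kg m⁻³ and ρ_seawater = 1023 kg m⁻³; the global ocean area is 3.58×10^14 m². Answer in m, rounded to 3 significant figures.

Total mass lost = 437 Gt/yr × 65 yr = 2.840×10^4 Gt = 2.840×10^16 kg.
ρ_w = 1023 kg m⁻³, so water volume = 2.840×10^16 / 1023 = 2.777×10^13 m³.
Δh = 2.777×10^13 / 3.58×10^14 = 0.0776 m.

≈ 0.0776 m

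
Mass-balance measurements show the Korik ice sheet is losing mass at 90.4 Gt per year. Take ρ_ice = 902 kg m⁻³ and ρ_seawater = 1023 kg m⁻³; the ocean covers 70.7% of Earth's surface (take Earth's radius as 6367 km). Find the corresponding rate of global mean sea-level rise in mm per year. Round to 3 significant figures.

ρ_w = 1023 kg m⁻³. Annual water volume added = 90.4 Gt / ρ_w = 9.040×10^13 kg / 1023 kg m⁻³ = 8.837×10^10 m³.
Δh per year = 8.837×10^10 / 3.60×10^14 = 2.45×10^-4 m = 0.245 mm.

≈ 0.245 mm/yr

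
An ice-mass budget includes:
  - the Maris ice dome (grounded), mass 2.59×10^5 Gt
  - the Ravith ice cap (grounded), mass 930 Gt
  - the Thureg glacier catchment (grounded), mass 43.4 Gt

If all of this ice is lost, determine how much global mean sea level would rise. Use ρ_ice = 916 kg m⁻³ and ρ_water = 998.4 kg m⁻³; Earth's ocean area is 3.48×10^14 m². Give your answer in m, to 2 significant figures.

Maris: 2.59×10^5 Gt = 2.590×10^17 kg; dividing by ρ_w = 998.4 kg m⁻³ gives 2.594×10^14 m³ of water.
Ravith: 930 Gt = 9.300×10^14 kg; dividing by ρ_w = 998.4 kg m⁻³ gives 9.315×10^11 m³ of water.
Thureg: 43.4 Gt = 4.340×10^13 kg; dividing by ρ_w = 998.4 kg m⁻³ gives 4.347×10^10 m³ of water.
Total added water ≈ 2.604×10^14 m³ over 3.48×10^14 m² → Δh = 0.748 m.

≈ 0.75 m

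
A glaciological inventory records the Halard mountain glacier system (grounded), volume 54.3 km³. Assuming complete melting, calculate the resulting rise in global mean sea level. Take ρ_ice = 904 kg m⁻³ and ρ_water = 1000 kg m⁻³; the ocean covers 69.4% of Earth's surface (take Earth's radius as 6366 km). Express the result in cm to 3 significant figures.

Halard: 54.3 km³ × (904/1000) = 49.09 km³ of water.
Spread over 3.53×10^14 m² of ocean, Δh = 4.909×10^10 / 3.53×10^14 = 1.39×10^-4 m = 0.0139 cm.

≈ 0.0139 cm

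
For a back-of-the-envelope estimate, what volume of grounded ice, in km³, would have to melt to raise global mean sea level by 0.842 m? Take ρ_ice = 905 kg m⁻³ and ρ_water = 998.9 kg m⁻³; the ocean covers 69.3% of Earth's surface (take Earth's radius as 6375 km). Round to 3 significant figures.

≈ 3.29×10^5 km³

Required water volume = Δh × A = 0.842 m × 3.54×10^14 m² = 2.980×10^14 m³ = 2.980×10^5 km³.
Ice volume = water volume × ρ_w/ρ_ice = 2.980×10^5 × 998.9/905 = 3.29×10^5 km³.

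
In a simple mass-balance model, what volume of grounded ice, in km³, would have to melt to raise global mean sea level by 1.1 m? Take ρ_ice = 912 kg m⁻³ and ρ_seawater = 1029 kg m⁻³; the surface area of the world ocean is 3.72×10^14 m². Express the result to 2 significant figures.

≈ 4.6×10^5 km³

Required water volume = Δh × A = 1.1 m × 3.72×10^14 m² = 4.092×10^14 m³ = 4.092×10^5 km³.
Ice volume = water volume × ρ_w/ρ_ice = 4.092×10^5 × 1029/912 = 4.6×10^5 km³.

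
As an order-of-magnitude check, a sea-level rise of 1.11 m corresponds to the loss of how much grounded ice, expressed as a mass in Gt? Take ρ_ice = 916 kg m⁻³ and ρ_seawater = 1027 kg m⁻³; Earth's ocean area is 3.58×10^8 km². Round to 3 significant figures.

≈ 4.08×10^5 Gt

Required water volume = Δh × A = 1.11 m × 3.58×10^14 m² = 3.974×10^14 m³.
ρ_w = 1027 kg m⁻³, so the mass of water = 3.974×10^14 m³ × 1027 kg m⁻³ = 4.081×10^17 kg = 4.08×10^5 Gt (and the same mass of ice, by conservation).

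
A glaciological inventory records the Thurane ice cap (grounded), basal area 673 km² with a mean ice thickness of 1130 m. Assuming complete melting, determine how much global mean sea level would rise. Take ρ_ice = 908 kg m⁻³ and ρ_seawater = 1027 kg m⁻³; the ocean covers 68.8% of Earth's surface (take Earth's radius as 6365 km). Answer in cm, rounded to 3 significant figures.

≈ 0.192 cm

Thurane: ice volume = 673 km² × 1130 m = 760.5 km³; 760.5 × (908/1027) = 672.4 km³ of water.
Spread over 3.50×10^14 m² of ocean, Δh = 6.724×10^11 / 3.50×10^14 = 1.92×10^-3 m = 0.192 cm.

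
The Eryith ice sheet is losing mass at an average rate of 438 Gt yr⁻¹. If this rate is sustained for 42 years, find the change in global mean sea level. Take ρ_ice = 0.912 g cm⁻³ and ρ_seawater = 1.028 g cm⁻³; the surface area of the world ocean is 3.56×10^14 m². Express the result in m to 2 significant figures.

≈ 0.050 m

Total mass lost = 438 Gt/yr × 42 yr = 1.840×10^4 Gt = 1.840×10^16 kg.
ρ_w = 1.028 g cm⁻³ = 1028 kg m⁻³, so water volume = 1.840×10^16 / 1028 = 1.789×10^13 m³.
Δh = 1.789×10^13 / 3.56×10^14 = 0.0503 m.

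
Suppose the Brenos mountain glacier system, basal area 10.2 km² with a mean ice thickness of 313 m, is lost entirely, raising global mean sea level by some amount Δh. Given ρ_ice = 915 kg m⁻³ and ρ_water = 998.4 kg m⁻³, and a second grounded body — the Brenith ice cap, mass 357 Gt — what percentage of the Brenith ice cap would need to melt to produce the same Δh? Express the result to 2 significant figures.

≈ 0.82 %

Equal sea-level rise means equal mass of meltwater, i.e. equal mass of ice lost.
Ice mass of Brenos: 2.921×10^12 kg; ice mass of Brenith: 3.570×10^14 kg.
Fraction required = 2.921×10^12 / 3.570×10^14 = 8.18×10^-3 → 0.82 %.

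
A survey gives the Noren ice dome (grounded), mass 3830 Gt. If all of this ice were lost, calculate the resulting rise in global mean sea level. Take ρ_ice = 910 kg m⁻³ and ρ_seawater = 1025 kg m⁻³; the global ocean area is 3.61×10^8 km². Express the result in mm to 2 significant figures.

Noren: 3830 Gt = 3.830×10^15 kg; dividing by ρ_w = 1025 kg m⁻³ gives 3.737×10^12 m³ of water.
Spread over 3.61×10^14 m² of ocean, Δh = 3.737×10^12 / 3.61×10^14 = 0.0104 m = 10 mm.

≈ 10 mm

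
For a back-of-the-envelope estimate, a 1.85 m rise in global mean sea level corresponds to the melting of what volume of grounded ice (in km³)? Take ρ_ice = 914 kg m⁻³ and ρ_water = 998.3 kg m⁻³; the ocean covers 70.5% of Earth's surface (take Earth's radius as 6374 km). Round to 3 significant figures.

Required water volume = Δh × A = 1.85 m × 3.60×10^14 m² = 6.659×10^14 m³ = 6.659×10^5 km³.
Ice volume = water volume × ρ_w/ρ_ice = 6.659×10^5 × 998.3/914 = 7.27×10^5 km³.

≈ 7.27×10^5 km³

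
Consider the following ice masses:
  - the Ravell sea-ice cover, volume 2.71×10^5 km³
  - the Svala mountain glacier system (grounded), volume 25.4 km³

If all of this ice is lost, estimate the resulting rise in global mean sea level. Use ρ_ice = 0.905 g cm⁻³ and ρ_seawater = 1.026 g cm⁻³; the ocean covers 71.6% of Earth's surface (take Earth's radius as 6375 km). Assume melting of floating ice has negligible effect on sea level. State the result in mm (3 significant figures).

≈ 0.0613 mm

The Ravell sea-ice cover is floating and already displaces its own weight of water, so its melt adds essentially nothing to sea level.
Svala: 25.4 km³ × (905/1026) = 22.40 km³ of water.
Total added water ≈ 2.240×10^10 m³ over 3.66×10^14 m² → Δh = 6.13×10^-5 m = 0.0613 mm.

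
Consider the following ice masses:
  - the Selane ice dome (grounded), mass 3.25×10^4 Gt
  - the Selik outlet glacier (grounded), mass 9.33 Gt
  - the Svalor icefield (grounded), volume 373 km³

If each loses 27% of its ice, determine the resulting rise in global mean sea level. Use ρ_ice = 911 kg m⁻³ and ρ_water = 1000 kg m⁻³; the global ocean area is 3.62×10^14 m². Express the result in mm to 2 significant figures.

≈ 25 mm

Selane: 0.27 × 3.25×10^4 Gt = 8.775×10^15 kg; dividing by ρ_w = 1000 kg m⁻³ gives 8.775×10^12 m³ of water.
Selik: 0.27 × 9.33 Gt = 2.519×10^12 kg; dividing by ρ_w = 1000 kg m⁻³ gives 2.519×10^9 m³ of water.
Svalor: 0.27 × 373 km³ × (911/1000) = 91.75 km³ of water.
Total added water ≈ 8.869×10^12 m³ over 3.62×10^14 m² → Δh = 0.0245 m = 25 mm.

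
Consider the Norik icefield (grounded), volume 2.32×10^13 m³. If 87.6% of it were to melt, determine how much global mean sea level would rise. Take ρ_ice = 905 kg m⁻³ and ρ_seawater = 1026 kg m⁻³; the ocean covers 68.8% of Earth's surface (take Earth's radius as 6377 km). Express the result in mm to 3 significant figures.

≈ 51.0 mm

Norik: 0.876 × 2.32×10^13 m³ × (905/1026) = 1.793×10^13 m³ of water.
Spread over 3.52×10^14 m² of ocean, Δh = 1.793×10^13 / 3.52×10^14 = 0.0510 m = 51.0 mm.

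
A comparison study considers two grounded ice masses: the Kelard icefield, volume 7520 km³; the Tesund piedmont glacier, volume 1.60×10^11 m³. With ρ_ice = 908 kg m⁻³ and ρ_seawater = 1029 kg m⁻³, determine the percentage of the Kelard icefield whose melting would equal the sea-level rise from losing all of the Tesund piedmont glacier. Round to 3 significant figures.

Equal sea-level rise means equal mass of meltwater, i.e. equal mass of ice lost.
Ice mass of Tesund: 1.453×10^14 kg; ice mass of Kelard: 6.828×10^15 kg.
Fraction required = 1.453×10^14 / 6.828×10^15 = 0.0213 → 2.13 %.

≈ 2.13 %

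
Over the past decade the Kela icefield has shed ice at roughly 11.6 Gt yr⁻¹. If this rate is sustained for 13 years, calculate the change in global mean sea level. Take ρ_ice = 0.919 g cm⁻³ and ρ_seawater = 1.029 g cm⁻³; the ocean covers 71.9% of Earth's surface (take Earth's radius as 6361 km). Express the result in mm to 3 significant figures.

≈ 0.401 mm

Total mass lost = 11.6 Gt/yr × 13 yr = 150.8 Gt = 1.508×10^14 kg.
ρ_w = 1.029 g cm⁻³ = 1029 kg m⁻³, so water volume = 1.508×10^14 / 1029 = 1.466×10^11 m³.
Δh = 1.466×10^11 / 3.66×10^14 = 4.01×10^-4 m = 0.401 mm.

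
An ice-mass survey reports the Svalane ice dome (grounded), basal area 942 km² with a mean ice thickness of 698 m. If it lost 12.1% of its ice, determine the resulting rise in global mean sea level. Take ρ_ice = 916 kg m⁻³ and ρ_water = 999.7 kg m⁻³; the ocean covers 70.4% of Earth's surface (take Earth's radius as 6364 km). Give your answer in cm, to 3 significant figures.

Svalane: ice volume = 942 km² × 698 m = 657.5 km³; 0.121 × 657.5 × (916/999.7) = 72.90 km³ of water.
Spread over 3.58×10^14 m² of ocean, Δh = 7.290×10^10 / 3.58×10^14 = 2.03×10^-4 m = 0.0203 cm.

≈ 0.0203 cm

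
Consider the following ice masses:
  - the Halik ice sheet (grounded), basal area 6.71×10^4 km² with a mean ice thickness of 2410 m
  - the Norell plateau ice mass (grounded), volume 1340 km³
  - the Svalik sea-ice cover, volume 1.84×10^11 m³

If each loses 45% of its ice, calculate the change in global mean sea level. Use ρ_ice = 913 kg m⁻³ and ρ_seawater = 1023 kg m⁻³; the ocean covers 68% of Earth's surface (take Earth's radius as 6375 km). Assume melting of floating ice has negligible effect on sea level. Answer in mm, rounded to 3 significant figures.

Halik: ice volume = 6.71×10^4 km² × 2410 m = 1.617×10^5 km³; 0.45 × 1.617×10^5 × (913/1023) = 6.495×10^4 km³ of water.
Norell: 0.45 × 1340 km³ × (913/1023) = 538.2 km³ of water.
The Svalik sea-ice cover is floating and already displaces its own weight of water, so its melt adds essentially nothing to sea level.
Total added water ≈ 6.548×10^13 m³ over 3.47×10^14 m² → Δh = 0.189 m = 189 mm.

≈ 189 mm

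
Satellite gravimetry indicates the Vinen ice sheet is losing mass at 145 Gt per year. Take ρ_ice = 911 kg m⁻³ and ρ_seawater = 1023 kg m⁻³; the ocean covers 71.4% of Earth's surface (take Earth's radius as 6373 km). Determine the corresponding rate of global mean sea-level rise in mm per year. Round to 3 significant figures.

ρ_w = 1023 kg m⁻³. Annual water volume added = 145 Gt / ρ_w = 1.450×10^14 kg / 1023 kg m⁻³ = 1.417×10^11 m³.
Δh per year = 1.417×10^11 / 3.64×10^14 = 3.89×10^-4 m = 0.389 mm.

≈ 0.389 mm/yr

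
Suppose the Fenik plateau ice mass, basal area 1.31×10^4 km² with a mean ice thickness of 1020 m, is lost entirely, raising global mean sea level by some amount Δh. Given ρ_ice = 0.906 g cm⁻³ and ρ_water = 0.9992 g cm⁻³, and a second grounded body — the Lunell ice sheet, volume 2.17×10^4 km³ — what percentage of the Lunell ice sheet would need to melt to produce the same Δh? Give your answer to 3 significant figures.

≈ 61.6 %

Equal sea-level rise means equal mass of meltwater, i.e. equal mass of ice lost.
Ice mass of Fenik: 1.211×10^16 kg; ice mass of Lunell: 1.966×10^16 kg.
Fraction required = 1.211×10^16 / 1.966×10^16 = 0.616 → 61.6 %.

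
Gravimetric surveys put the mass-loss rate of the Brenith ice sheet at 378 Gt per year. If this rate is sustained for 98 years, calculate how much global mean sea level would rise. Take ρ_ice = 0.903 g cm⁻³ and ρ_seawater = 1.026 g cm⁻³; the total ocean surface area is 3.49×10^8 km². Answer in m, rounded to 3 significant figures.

Total mass lost = 378 Gt/yr × 98 yr = 3.704×10^4 Gt = 3.704×10^16 kg.
ρ_w = 1.026 g cm⁻³ = 1026 kg m⁻³, so water volume = 3.704×10^16 / 1026 = 3.611×10^13 m³.
Δh = 3.611×10^13 / 3.49×10^14 = 0.103 m.

≈ 0.103 m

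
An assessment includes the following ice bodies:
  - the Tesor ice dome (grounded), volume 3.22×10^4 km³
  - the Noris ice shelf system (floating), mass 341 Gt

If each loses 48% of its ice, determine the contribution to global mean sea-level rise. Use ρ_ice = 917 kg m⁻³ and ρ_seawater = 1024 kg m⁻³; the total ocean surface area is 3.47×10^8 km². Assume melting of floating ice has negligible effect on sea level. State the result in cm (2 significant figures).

Tesor: 0.48 × 3.22×10^4 km³ × (917/1024) = 1.384×10^4 km³ of water.
The Noris ice shelf system is floating and already displaces its own weight of water, so its melt adds essentially nothing to sea level.
Total added water ≈ 1.384×10^13 m³ over 3.47×10^14 m² → Δh = 0.0399 m = 4.0 cm.

≈ 4.0 cm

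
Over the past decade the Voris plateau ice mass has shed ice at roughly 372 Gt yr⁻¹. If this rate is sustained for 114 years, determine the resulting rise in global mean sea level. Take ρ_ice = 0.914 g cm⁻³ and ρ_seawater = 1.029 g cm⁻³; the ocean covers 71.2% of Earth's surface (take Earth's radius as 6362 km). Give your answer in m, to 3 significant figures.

Total mass lost = 372 Gt/yr × 114 yr = 4.241×10^4 Gt = 4.241×10^16 kg.
ρ_w = 1.029 g cm⁻³ = 1029 kg m⁻³, so water volume = 4.241×10^16 / 1029 = 4.121×10^13 m³.
Δh = 4.121×10^13 / 3.62×10^14 = 0.114 m.

≈ 0.114 m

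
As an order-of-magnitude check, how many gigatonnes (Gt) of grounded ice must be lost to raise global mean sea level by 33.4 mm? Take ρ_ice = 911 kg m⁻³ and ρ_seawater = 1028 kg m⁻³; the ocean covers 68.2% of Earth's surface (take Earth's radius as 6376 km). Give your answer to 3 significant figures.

Required water volume = Δh × A = 0.0334 m × 3.48×10^14 m² = 1.164×10^13 m³.
ρ_w = 1028 kg m⁻³, so the mass of water = 1.164×10^13 m³ × 1028 kg m⁻³ = 1.196×10^16 kg = 1.20×10^4 Gt (and the same mass of ice, by conservation).

≈ 1.20×10^4 Gt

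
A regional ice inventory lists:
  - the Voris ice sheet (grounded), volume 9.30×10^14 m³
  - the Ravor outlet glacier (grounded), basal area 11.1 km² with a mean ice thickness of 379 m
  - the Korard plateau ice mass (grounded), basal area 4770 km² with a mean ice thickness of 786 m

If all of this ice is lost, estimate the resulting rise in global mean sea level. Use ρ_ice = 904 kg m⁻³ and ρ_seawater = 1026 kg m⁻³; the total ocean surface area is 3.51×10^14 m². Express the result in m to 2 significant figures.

Voris: 9.30×10^14 m³ × (904/1026) = 8.194×10^14 m³ of water.
Ravor: ice volume = 11.1 km² × 379 m = 4.207 km³; 4.207 × (904/1026) = 3.707 km³ of water.
Korard: ice volume = 4770 km² × 786 m = 3749 km³; 3749 × (904/1026) = 3303 km³ of water.
Total added water ≈ 8.227×10^14 m³ over 3.51×10^14 m² → Δh = 2.34 m.

≈ 2.3 m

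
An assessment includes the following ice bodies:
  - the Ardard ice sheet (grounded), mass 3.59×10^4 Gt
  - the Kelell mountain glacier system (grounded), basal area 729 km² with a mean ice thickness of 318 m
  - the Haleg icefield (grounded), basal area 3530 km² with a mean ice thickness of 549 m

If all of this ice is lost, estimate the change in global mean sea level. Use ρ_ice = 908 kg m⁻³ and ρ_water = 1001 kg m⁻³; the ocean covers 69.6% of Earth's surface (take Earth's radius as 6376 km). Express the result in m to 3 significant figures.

Ardard: 3.59×10^4 Gt = 3.590×10^16 kg; dividing by ρ_w = 1001 kg m⁻³ gives 3.586×10^13 m³ of water.
Kelell: ice volume = 729 km² × 318 m = 231.8 km³; 231.8 × (908/1001) = 210.3 km³ of water.
Haleg: ice volume = 3530 km² × 549 m = 1938 km³; 1938 × (908/1001) = 1758 km³ of water.
Total added water ≈ 3.783×10^13 m³ over 3.56×10^14 m² → Δh = 0.106 m.

≈ 0.106 m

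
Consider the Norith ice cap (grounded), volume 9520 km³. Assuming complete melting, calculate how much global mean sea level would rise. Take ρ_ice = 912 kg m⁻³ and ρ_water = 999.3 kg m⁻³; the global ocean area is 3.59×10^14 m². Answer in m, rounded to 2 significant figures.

Norith: 9520 km³ × (912/999.3) = 8688 km³ of water.
Spread over 3.59×10^14 m² of ocean, Δh = 8.688×10^12 / 3.59×10^14 = 0.0242 m.

≈ 0.024 m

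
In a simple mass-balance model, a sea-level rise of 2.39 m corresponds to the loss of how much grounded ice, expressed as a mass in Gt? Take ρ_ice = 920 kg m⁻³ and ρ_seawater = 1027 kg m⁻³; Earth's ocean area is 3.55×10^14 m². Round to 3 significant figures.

Required water volume = Δh × A = 2.39 m × 3.55×10^14 m² = 8.484×10^14 m³.
ρ_w = 1027 kg m⁻³, so the mass of water = 8.484×10^14 m³ × 1027 kg m⁻³ = 8.714×10^17 kg = 8.71×10^5 Gt (and the same mass of ice, by conservation).

≈ 8.71×10^5 Gt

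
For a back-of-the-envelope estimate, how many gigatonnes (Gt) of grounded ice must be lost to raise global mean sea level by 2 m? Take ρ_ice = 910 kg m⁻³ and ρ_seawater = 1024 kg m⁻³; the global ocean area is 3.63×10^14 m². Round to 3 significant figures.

≈ 7.43×10^5 Gt

Required water volume = Δh × A = 2 m × 3.63×10^14 m² = 7.260×10^14 m³.
ρ_w = 1024 kg m⁻³, so the mass of water = 7.260×10^14 m³ × 1024 kg m⁻³ = 7.434×10^17 kg = 7.43×10^5 Gt (and the same mass of ice, by conservation).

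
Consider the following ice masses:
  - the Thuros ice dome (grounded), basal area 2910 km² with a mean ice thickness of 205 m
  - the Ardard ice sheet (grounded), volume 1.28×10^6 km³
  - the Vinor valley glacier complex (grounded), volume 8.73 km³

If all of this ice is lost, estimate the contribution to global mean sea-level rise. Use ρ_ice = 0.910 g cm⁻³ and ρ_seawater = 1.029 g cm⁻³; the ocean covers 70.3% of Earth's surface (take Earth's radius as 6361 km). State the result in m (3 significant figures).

≈ 3.17 m

Thuros: ice volume = 2910 km² × 205 m = 596.5 km³; 596.5 × (910/1029) = 527.6 km³ of water.
Ardard: 1.28×10^6 km³ × (910/1029) = 1.132×10^6 km³ of water.
Vinor: 8.73 km³ × (910/1029) = 7.720 km³ of water.
Total added water ≈ 1.133×10^15 m³ over 3.57×10^14 m² → Δh = 3.17 m.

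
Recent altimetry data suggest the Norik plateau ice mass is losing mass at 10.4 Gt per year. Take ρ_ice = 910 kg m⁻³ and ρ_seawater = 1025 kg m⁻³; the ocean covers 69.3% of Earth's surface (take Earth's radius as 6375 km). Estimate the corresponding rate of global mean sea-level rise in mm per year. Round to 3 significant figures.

≈ 0.0287 mm/yr

ρ_w = 1025 kg m⁻³. Annual water volume added = 10.4 Gt / ρ_w = 1.040×10^13 kg / 1025 kg m⁻³ = 1.015×10^10 m³.
Δh per year = 1.015×10^10 / 3.54×10^14 = 2.87×10^-5 m = 0.0287 mm.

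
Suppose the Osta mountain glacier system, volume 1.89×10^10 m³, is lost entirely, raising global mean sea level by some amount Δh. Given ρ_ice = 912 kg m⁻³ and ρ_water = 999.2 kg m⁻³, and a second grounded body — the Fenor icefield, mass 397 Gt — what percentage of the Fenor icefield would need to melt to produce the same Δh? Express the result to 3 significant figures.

Equal sea-level rise means equal mass of meltwater, i.e. equal mass of ice lost.
Ice mass of Osta: 1.724×10^13 kg; ice mass of Fenor: 3.970×10^14 kg.
Fraction required = 1.724×10^13 / 3.970×10^14 = 0.0434 → 4.34 %.

≈ 4.34 %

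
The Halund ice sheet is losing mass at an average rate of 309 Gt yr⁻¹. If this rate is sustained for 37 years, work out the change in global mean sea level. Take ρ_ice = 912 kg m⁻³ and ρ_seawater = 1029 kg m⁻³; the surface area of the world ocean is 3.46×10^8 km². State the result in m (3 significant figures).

≈ 0.0321 m

Total mass lost = 309 Gt/yr × 37 yr = 1.143×10^4 Gt = 1.143×10^16 kg.
ρ_w = 1029 kg m⁻³, so water volume = 1.143×10^16 / 1029 = 1.111×10^13 m³.
Δh = 1.111×10^13 / 3.46×10^14 = 0.0321 m.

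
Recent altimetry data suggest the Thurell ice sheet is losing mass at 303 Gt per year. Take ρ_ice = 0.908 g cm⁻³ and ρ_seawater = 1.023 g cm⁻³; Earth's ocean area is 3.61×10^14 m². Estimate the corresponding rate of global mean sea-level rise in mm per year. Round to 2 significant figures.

≈ 0.82 mm/yr

ρ_w = 1.023 g cm⁻³ = 1023 kg m⁻³. Annual water volume added = 303 Gt / ρ_w = 3.030×10^14 kg / 1023 kg m⁻³ = 2.962×10^11 m³.
Δh per year = 2.962×10^11 / 3.61×10^14 = 8.20×10^-4 m = 0.82 mm.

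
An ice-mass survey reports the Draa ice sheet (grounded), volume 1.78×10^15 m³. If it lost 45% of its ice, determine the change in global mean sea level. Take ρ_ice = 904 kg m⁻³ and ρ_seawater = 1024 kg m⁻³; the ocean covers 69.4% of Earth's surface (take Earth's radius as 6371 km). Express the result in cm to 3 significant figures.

≈ 200 cm

Draa: 0.45 × 1.78×10^15 m³ × (904/1024) = 7.071×10^14 m³ of water.
Spread over 3.54×10^14 m² of ocean, Δh = 7.071×10^14 / 3.54×10^14 = 2.00 m = 200 cm.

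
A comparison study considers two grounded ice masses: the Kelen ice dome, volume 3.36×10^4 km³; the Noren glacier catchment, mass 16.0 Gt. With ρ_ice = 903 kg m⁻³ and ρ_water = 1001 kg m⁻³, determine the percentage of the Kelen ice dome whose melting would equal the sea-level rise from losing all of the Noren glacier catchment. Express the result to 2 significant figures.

Equal sea-level rise means equal mass of meltwater, i.e. equal mass of ice lost.
Ice mass of Noren: 1.600×10^13 kg; ice mass of Kelen: 3.034×10^16 kg.
Fraction required = 1.600×10^13 / 3.034×10^16 = 5.27×10^-4 → 0.053 %.

≈ 0.053 %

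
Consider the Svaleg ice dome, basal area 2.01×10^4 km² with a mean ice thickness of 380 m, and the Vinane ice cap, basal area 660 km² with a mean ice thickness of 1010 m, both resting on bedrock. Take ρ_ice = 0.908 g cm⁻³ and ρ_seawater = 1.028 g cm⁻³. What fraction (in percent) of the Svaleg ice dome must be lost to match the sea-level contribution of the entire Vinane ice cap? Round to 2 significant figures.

Equal sea-level rise means equal mass of meltwater, i.e. equal mass of ice lost.
Ice mass of Vinane: 6.053×10^14 kg; ice mass of Svaleg: 6.935×10^15 kg.
Fraction required = 6.053×10^14 / 6.935×10^15 = 0.0873 → 8.7 %.

≈ 8.7 %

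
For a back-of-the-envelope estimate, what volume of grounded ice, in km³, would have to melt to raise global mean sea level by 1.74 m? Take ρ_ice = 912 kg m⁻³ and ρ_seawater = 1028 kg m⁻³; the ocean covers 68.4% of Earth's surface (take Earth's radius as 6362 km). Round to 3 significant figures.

Required water volume = Δh × A = 1.74 m × 3.48×10^14 m² = 6.053×10^14 m³ = 6.053×10^5 km³.
Ice volume = water volume × ρ_w/ρ_ice = 6.053×10^5 × 1028/912 = 6.82×10^5 km³.

≈ 6.82×10^5 km³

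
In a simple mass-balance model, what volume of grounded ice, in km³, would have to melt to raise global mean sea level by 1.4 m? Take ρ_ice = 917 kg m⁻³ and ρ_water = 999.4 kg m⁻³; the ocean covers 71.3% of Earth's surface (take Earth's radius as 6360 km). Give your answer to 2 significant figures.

Required water volume = Δh × A = 1.4 m × 3.62×10^14 m² = 5.074×10^14 m³ = 5.074×10^5 km³.
Ice volume = water volume × ρ_w/ρ_ice = 5.074×10^5 × 999.4/917 = 5.5×10^5 km³.

≈ 5.5×10^5 km³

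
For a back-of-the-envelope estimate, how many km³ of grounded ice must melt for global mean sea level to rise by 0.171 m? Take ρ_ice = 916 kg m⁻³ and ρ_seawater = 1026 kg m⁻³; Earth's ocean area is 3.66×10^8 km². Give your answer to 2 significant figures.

≈ 7.0×10^4 km³

Required water volume = Δh × A = 0.171 m × 3.66×10^14 m² = 6.259×10^13 m³ = 6.259×10^4 km³.
Ice volume = water volume × ρ_w/ρ_ice = 6.259×10^4 × 1026/916 = 7.0×10^4 km³.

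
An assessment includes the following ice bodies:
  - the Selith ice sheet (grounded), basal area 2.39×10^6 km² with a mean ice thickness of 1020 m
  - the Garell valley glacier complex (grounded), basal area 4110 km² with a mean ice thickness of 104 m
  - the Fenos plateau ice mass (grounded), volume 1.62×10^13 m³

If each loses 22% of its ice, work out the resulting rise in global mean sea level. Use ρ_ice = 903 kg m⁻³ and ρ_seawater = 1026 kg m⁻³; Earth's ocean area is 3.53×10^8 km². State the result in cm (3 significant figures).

Selith: ice volume = 2.39×10^6 km² × 1020 m = 2.438×10^6 km³; 0.22 × 2.438×10^6 × (903/1026) = 4.720×10^5 km³ of water.
Garell: ice volume = 4110 km² × 104 m = 427.4 km³; 0.22 × 427.4 × (903/1026) = 82.76 km³ of water.
Fenos: 0.22 × 1.62×10^13 m³ × (903/1026) = 3.137×10^12 m³ of water.
Total added water ≈ 4.752×10^14 m³ over 3.53×10^14 m² → Δh = 1.35 m = 135 cm.

≈ 135 cm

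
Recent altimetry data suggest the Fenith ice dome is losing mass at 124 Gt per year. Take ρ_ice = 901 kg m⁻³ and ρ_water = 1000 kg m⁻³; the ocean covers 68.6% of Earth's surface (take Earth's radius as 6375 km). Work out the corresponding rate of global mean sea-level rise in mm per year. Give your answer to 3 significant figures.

≈ 0.354 mm/yr

ρ_w = 1000 kg m⁻³. Annual water volume added = 124 Gt / ρ_w = 1.240×10^14 kg / 1000 kg m⁻³ = 1.240×10^11 m³.
Δh per year = 1.240×10^11 / 3.50×10^14 = 3.54×10^-4 m = 0.354 mm.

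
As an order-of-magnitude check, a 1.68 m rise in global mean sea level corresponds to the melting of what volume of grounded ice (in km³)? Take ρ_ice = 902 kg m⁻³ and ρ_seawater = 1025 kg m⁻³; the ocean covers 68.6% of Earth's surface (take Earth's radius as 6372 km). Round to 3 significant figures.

Required water volume = Δh × A = 1.68 m × 3.50×10^14 m² = 5.880×10^14 m³ = 5.880×10^5 km³.
Ice volume = water volume × ρ_w/ρ_ice = 5.880×10^5 × 1025/902 = 6.68×10^5 km³.

≈ 6.68×10^5 km³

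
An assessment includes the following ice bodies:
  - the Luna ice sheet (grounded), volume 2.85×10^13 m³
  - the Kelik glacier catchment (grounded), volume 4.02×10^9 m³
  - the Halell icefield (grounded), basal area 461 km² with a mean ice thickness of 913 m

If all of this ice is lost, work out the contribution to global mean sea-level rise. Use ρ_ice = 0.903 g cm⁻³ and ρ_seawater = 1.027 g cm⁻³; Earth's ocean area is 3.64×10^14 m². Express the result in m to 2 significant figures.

≈ 0.070 m

Luna: 2.85×10^13 m³ × (903/1027) = 2.506×10^13 m³ of water.
Kelik: 4.02×10^9 m³ × (903/1027) = 3.535×10^9 m³ of water.
Halell: ice volume = 461 km² × 913 m = 420.9 km³; 420.9 × (903/1027) = 370.1 km³ of water.
Total added water ≈ 2.543×10^13 m³ over 3.64×10^14 m² → Δh = 0.0699 m.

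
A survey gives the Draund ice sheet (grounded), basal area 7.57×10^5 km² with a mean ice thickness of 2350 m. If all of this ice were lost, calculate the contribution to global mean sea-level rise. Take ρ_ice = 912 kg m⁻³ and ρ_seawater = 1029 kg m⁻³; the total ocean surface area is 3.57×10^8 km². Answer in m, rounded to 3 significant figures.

Draund: ice volume = 7.57×10^5 km² × 2350 m = 1.779×10^6 km³; 1.779×10^6 × (912/1029) = 1.577×10^6 km³ of water.
Spread over 3.57×10^14 m² of ocean, Δh = 1.577×10^15 / 3.57×10^14 = 4.42 m.

≈ 4.42 m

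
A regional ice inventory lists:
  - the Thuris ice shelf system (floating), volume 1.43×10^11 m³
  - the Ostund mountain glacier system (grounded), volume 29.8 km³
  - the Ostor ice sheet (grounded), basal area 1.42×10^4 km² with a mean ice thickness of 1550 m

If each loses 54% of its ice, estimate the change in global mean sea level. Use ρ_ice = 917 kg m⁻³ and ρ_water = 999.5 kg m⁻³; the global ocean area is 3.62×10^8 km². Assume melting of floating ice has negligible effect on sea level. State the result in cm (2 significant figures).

The Thuris ice shelf system is floating and already displaces its own weight of water, so its melt adds essentially nothing to sea level.
Ostund: 0.54 × 29.8 km³ × (917/999.5) = 14.76 km³ of water.
Ostor: ice volume = 1.42×10^4 km² × 1550 m = 2.201×10^4 km³; 0.54 × 2.201×10^4 × (917/999.5) = 1.090×10^4 km³ of water.
Total added water ≈ 1.092×10^13 m³ over 3.62×10^14 m² → Δh = 0.0302 m = 3.0 cm.

≈ 3.0 cm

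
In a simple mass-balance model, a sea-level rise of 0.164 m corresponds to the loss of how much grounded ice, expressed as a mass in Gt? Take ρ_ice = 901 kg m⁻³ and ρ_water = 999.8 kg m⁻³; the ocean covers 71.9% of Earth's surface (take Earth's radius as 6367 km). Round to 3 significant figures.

Required water volume = Δh × A = 0.164 m × 3.66×10^14 m² = 6.007×10^13 m³.
ρ_w = 999.8 kg m⁻³, so the mass of water = 6.007×10^13 m³ × 999.8 kg m⁻³ = 6.006×10^16 kg = 6.01×10^4 Gt (and the same mass of ice, by conservation).

≈ 6.01×10^4 Gt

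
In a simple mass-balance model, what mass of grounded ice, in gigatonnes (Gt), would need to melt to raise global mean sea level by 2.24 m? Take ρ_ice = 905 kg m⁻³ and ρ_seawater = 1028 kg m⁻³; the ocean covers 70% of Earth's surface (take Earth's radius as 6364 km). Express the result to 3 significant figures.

≈ 8.20×10^5 Gt

Required water volume = Δh × A = 2.24 m × 3.56×10^14 m² = 7.980×10^14 m³.
ρ_w = 1028 kg m⁻³, so the mass of water = 7.980×10^14 m³ × 1028 kg m⁻³ = 8.204×10^17 kg = 8.20×10^5 Gt (and the same mass of ice, by conservation).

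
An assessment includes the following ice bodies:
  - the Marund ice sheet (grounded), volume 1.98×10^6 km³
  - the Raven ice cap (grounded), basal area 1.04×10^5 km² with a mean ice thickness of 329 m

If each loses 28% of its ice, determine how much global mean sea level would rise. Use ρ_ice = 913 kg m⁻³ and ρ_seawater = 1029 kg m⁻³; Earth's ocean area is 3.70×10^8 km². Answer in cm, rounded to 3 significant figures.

≈ 135 cm

Marund: 0.28 × 1.98×10^6 km³ × (913/1029) = 4.919×10^5 km³ of water.
Raven: ice volume = 1.04×10^5 km² × 329 m = 3.422×10^4 km³; 0.28 × 3.422×10^4 × (913/1029) = 8500 km³ of water.
Total added water ≈ 5.004×10^14 m³ over 3.70×10^14 m² → Δh = 1.35 m = 135 cm.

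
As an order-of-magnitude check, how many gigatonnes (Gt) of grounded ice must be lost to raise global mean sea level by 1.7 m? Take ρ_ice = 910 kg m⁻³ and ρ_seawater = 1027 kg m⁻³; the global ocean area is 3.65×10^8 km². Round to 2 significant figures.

≈ 6.4×10^5 Gt

Required water volume = Δh × A = 1.7 m × 3.65×10^14 m² = 6.205×10^14 m³.
ρ_w = 1027 kg m⁻³, so the mass of water = 6.205×10^14 m³ × 1027 kg m⁻³ = 6.373×10^17 kg = 6.4×10^5 Gt (and the same mass of ice, by conservation).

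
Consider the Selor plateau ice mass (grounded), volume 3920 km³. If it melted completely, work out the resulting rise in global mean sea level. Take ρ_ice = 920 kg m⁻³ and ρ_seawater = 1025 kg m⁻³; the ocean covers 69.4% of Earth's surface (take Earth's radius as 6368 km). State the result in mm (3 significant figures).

Selor: 3920 km³ × (920/1025) = 3518 km³ of water.
Spread over 3.54×10^14 m² of ocean, Δh = 3.518×10^12 / 3.54×10^14 = 9.95×10^-3 m = 9.95 mm.

≈ 9.95 mm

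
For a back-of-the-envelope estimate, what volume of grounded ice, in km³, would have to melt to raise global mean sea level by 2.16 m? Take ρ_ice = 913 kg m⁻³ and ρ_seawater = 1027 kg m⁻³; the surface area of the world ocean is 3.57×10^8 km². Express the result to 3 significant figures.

Required water volume = Δh × A = 2.16 m × 3.57×10^14 m² = 7.711×10^14 m³ = 7.711×10^5 km³.
Ice volume = water volume × ρ_w/ρ_ice = 7.711×10^5 × 1027/913 = 8.67×10^5 km³.

≈ 8.67×10^5 km³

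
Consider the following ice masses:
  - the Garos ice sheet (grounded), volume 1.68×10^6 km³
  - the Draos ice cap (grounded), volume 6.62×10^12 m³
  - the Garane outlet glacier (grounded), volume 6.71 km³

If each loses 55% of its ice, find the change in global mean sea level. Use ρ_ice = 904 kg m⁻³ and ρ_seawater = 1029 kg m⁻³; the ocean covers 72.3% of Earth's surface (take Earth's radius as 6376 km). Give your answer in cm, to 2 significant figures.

≈ 220 cm

Garos: 0.55 × 1.68×10^6 km³ × (904/1029) = 8.118×10^5 km³ of water.
Draos: 0.55 × 6.62×10^12 m³ × (904/1029) = 3.199×10^12 m³ of water.
Garane: 0.55 × 6.71 km³ × (904/1029) = 3.242 km³ of water.
Total added water ≈ 8.150×10^14 m³ over 3.69×10^14 m² → Δh = 2.21 m = 220 cm.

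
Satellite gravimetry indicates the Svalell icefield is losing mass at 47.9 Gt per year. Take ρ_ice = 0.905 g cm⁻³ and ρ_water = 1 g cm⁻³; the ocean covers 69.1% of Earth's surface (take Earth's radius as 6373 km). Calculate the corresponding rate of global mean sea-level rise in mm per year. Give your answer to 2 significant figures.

ρ_w = 1 g cm⁻³ = 1000 kg m⁻³. Annual water volume added = 47.9 Gt / ρ_w = 4.790×10^13 kg / 1000 kg m⁻³ = 4.790×10^10 m³.
Δh per year = 4.790×10^10 / 3.53×10^14 = 1.36×10^-4 m = 0.14 mm.

≈ 0.14 mm/yr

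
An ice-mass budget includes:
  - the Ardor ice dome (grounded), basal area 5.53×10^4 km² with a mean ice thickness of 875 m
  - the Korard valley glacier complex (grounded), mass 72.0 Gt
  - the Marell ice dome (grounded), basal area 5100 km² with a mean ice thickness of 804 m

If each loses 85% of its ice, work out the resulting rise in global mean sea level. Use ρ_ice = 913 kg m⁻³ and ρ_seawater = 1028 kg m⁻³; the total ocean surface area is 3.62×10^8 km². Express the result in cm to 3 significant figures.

≈ 11.0 cm

Ardor: ice volume = 5.53×10^4 km² × 875 m = 4.839×10^4 km³; 0.85 × 4.839×10^4 × (913/1028) = 3.653×10^4 km³ of water.
Korard: 0.85 × 72.0 Gt = 6.120×10^13 kg; dividing by ρ_w = 1028 kg m⁻³ gives 5.953×10^10 m³ of water.
Marell: ice volume = 5100 km² × 804 m = 4100 km³; 0.85 × 4100 × (913/1028) = 3095 km³ of water.
Total added water ≈ 3.968×10^13 m³ over 3.62×10^14 m² → Δh = 0.110 m = 11.0 cm.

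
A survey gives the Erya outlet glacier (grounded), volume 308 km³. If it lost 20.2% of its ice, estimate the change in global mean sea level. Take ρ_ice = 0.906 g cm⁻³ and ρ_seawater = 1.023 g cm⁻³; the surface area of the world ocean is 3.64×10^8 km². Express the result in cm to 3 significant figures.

≈ 0.0151 cm

Erya: 0.202 × 308 km³ × (906/1023) = 55.10 km³ of water.
Spread over 3.64×10^14 m² of ocean, Δh = 5.510×10^10 / 3.64×10^14 = 1.51×10^-4 m = 0.0151 cm.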